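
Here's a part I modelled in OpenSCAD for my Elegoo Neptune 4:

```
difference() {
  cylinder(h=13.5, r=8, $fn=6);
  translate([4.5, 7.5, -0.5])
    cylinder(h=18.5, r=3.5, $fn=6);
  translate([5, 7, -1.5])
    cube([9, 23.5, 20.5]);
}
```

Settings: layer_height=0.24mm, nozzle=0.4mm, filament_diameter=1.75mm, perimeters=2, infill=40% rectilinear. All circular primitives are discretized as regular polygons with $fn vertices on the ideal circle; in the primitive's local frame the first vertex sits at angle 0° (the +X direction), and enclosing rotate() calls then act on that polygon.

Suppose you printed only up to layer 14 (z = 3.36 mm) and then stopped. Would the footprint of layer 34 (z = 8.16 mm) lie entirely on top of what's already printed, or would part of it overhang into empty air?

entirely on top

Compare the two slices. At z = 3.36: the cylinder: section is a regular 6-gon, circumradius r=8 (area = (6/2)·8.000²·sin(360°/6) = 166.28 mm²); the cylinder at (4.5, 7.5): section is a regular 6-gon, circumradius r=3.5 (area = (6/2)·3.500²·sin(360°/6) = 31.83 mm²); the 9×23.5 cube at (5, 7) contributes its full rectangle (area 211.50 mm²); After the difference (first − rest): starting from the r=8 cylinder (166.28 mm²), the r=3.5 cylinder at (4.5, 7.5) partially overlaps it — only the 6.57 mm² overlap (of its 31.83 mm²) is removed, clipping the outline; the 9×23.5 cube at (5, 7) misses the remaining region (no effect) — area = 159.71 mm². At z = 8.16: the cylinder: section is a regular 6-gon, circumradius r=8 (area = (6/2)·8.000²·sin(360°/6) = 166.28 mm²); the r=3.5 cylinder at (4.5, 7.5) contributes a regular 6-gon of circumradius 3.5 (area = (6/2)·3.500²·sin(360°/6) = 31.83 mm²); the cube at (5, 7) (footprint 9×23.5) is included at this height (area 211.50 mm²); After the difference (first − rest): starting from the r=8 cylinder (166.28 mm²), the r=3.5 cylinder at (4.5, 7.5) partially overlaps it — only the 6.57 mm² overlap (of its 31.83 mm²) is removed, clipping the outline; the 9×23.5 cube at (5, 7) misses the remaining region (no effect) — area = 159.71 mm². Checking containment: the cross-section at z = 8.16 is a subset of the cross-section at z = 3.36.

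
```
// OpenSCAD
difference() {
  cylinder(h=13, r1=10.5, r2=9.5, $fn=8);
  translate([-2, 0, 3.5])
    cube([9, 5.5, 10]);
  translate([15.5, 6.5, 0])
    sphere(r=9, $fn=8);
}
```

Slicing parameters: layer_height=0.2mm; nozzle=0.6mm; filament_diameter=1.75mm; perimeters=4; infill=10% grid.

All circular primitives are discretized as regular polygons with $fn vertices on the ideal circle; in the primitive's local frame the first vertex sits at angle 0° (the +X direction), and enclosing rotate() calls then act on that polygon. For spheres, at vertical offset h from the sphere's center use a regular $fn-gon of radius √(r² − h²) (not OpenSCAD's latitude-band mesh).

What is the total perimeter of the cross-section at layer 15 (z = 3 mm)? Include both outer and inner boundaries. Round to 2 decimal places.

63.31 mm

At z = 3 mm: the cone (r1=10.5→r2=9.5) has section circumradius 10.269 here — a regular 8-gon (perimeter = 2·8·10.269·sin(180°/8) = 62.88 mm); the cube at (-2, 0) does not reach this height (z outside [3.5, 13.5]); the sphere at (15.5, 6.5): section is a regular 8-gon, circumradius = √(r²−h²) = √(9²−3²) = 8.485 (perimeter = 2·8·8.485·sin(180°/8) = 51.95 mm); Taking the first minus the rest: starting from the cone, the r=9 sphere at (15.5, 6.5) partially overlaps it — only the 3.64 mm² overlap (of its 203.65 mm²) is removed, clipping the outline — boundary = 63.31 mm. Overall, the cross-section is a single solid region. Total boundary length (outer) = 63.31 mm.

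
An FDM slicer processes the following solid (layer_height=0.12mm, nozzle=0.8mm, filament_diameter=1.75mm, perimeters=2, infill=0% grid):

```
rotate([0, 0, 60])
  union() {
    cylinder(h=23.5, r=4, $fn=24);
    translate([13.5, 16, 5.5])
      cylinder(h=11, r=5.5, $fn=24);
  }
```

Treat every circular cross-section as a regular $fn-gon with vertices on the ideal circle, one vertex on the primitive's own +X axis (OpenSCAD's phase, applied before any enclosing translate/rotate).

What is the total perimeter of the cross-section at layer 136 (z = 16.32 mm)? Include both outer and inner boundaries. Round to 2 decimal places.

59.52 mm

At z = 16.32 mm: the cylinder: section is a regular 24-gon, circumradius r=4 (perimeter = 2·24·4.000·sin(180°/24) = 25.06 mm); the cylinder at (13.5, 16): section is a regular 24-gon, circumradius r=5.5 (perimeter = 2·24·5.500·sin(180°/24) = 34.46 mm); Combining (union): the 2 present regions are separate (no shared area or edge), so areas and boundary lengths simply add and each stays a separate island — boundary = 59.52 mm; (rotated 60° about Z; rotation is an isometry so areas/perimeters/island counts are preserved). Overall, the cross-section has 2 separate islands. Total boundary length (outer) = 59.52 mm.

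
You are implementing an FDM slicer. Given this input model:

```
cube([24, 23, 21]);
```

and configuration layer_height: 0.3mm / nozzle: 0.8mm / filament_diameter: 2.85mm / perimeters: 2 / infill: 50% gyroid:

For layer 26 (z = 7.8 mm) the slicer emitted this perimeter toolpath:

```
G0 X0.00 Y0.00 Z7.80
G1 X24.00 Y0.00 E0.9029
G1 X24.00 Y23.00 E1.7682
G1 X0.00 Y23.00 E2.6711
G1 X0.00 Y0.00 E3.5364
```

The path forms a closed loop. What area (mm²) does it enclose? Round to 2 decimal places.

552.00 mm²

Apply the shoelace formula to the sequence of (X, Y) vertices; enclosed area = 552.00 mm².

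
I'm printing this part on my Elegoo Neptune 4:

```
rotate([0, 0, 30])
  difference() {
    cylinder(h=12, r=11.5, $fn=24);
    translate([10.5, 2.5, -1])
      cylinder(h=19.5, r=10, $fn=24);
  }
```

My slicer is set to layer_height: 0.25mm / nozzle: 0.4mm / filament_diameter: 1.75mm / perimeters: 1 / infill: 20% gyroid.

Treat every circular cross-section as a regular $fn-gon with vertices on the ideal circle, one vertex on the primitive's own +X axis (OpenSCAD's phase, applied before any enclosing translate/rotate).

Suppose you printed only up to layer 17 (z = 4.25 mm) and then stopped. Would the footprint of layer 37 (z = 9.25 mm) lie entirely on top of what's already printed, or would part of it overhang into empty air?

Compare the two slices. At z = 4.25: the r=11.5 cylinder contributes a regular 24-gon of circumradius 11.5 (area = (24/2)·11.500²·sin(360°/24) = 410.75 mm²); the cylinder at (10.5, 2.5): section is a regular 24-gon, circumradius r=10 (area = (24/2)·10.000²·sin(360°/24) = 310.58 mm²); After the difference (first − rest): starting from the r=11.5 cylinder (410.75 mm²), the r=10 cylinder at (10.5, 2.5) partially overlaps it — only the 137.65 mm² overlap (of its 310.58 mm²) is removed, clipping the outline — area = 273.09 mm²; (rotated 30° about Z; rotation is an isometry so areas/perimeters/island counts are preserved). At z = 9.25: the cylinder: section is a regular 24-gon, circumradius r=11.5 (area = (24/2)·11.500²·sin(360°/24) = 410.75 mm²); the cylinder at (10.5, 2.5): section is a regular 24-gon, circumradius r=10 (area = (24/2)·10.000²·sin(360°/24) = 310.58 mm²); Taking the first minus the rest: starting from the r=11.5 cylinder (410.75 mm²), the r=10 cylinder at (10.5, 2.5) partially overlaps it — only the 137.65 mm² overlap (of its 310.58 mm²) is removed, clipping the outline — area = 273.09 mm²; (whole slice rotated 30° about Z — lengths, areas and connectivity unchanged). Checking containment: the cross-section at z = 9.25 is a subset of the cross-section at z = 4.25.

entirely on top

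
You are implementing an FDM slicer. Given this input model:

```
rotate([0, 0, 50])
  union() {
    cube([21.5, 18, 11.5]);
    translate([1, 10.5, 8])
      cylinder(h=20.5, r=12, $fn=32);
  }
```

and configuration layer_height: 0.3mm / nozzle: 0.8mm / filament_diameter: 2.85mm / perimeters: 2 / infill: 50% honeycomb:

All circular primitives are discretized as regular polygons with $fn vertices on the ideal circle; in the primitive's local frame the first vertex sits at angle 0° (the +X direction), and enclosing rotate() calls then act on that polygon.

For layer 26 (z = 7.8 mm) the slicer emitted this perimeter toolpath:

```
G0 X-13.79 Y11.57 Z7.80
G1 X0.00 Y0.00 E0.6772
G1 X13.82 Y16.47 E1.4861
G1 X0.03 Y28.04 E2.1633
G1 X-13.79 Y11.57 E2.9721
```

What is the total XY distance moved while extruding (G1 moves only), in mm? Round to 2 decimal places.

79.00 mm

Sum the Euclidean lengths of each G1 segment: total = 79.00 mm.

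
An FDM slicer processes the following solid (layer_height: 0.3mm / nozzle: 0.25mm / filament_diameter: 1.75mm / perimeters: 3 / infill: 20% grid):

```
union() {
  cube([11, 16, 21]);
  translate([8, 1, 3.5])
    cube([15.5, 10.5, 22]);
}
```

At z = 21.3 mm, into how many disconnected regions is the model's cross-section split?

At z = 21.3 mm: the cube is absent (z outside [0, 21]); the 15.5×10.5 cube at (8, 1) contributes its full rectangle; Combining (union): only the 15.5×10.5 cube at (8, 1) is present, so the union is just that shape — 1 connected region. The result has 1 disconnected region.

1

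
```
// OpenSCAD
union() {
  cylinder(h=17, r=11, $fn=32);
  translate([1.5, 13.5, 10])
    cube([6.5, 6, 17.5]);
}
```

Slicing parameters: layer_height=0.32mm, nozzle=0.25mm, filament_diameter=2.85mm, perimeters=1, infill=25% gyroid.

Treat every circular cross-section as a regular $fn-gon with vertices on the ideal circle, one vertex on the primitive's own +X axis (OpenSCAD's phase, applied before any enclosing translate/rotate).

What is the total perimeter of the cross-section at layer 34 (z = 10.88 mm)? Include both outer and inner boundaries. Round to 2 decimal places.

94.00 mm

At z = 10.88 mm: the cylinder: section is a regular 32-gon, circumradius r=11 (perimeter = 2·32·11.000·sin(180°/32) = 69.00 mm); the cube at (1.5, 13.5) is present — its section is the full 6.5×6 rectangle (perimeter 25.00 mm); Taking the union: the 2 present regions are separate (no shared area or edge), so areas and boundary lengths simply add and each stays a separate island — boundary = 94.00 mm. Overall, the cross-section has 2 separate islands. Total boundary length (outer) = 94.00 mm.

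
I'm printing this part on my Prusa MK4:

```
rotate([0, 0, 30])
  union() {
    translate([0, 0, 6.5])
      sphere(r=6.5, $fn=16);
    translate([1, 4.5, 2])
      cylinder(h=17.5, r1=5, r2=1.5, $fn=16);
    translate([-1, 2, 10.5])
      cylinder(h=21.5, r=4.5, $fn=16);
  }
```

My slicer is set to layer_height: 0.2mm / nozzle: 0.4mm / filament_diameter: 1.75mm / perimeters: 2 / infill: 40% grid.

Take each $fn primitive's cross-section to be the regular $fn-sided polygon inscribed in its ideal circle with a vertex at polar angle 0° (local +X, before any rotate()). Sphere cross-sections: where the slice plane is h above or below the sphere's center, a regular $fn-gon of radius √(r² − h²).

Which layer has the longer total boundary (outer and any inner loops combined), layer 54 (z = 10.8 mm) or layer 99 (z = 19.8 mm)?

layer 54 (z = 10.8 mm)

Layer 54 (z = 10.8): the sphere: section is a regular 16-gon, circumradius = √(r²−h²) = √(6.5²−4.3²) = 4.874 (perimeter = 2·16·4.874·sin(180°/16) = 30.43 mm); the cone at (1, 4.5) (r1=5→r2=1.5) has section circumradius 3.240 here — a regular 16-gon (perimeter = 2·16·3.240·sin(180°/16) = 20.23 mm); the r=4.5 cylinder at (-1, 2) gives a regular 16-gon of circumradius 4.5 (constant along its height) (perimeter = 2·16·4.500·sin(180°/16) = 28.09 mm); Merging all regions: the regions partially overlap (shared area 68.21 mm²), so the edge portions inside another operand are dropped and the merged outline is re-measured after clipping — boundary = 36.71 mm; (whole slice rotated 30° about Z — lengths, areas and connectivity unchanged). So its perimeter = 36.71 mm. Layer 99 (z = 19.8): the sphere is not intersected at this z (|z−center|=13.300 > r=6.5); the cone at (1, 4.5) does not reach this height (z outside [2, 19.5]); the r=4.5 cylinder at (-1, 2) contributes a regular 16-gon of circumradius 4.5 (perimeter = 2·16·4.500·sin(180°/16) = 28.09 mm); Taking the union: only the r=4.5 cylinder at (-1, 2) is present, so the union is just that shape — boundary = 28.09 mm; (whole slice rotated 30° about Z — lengths, areas and connectivity unchanged). So its perimeter = 28.09 mm. Layer 54 is larger (36.71 vs 28.09 mm).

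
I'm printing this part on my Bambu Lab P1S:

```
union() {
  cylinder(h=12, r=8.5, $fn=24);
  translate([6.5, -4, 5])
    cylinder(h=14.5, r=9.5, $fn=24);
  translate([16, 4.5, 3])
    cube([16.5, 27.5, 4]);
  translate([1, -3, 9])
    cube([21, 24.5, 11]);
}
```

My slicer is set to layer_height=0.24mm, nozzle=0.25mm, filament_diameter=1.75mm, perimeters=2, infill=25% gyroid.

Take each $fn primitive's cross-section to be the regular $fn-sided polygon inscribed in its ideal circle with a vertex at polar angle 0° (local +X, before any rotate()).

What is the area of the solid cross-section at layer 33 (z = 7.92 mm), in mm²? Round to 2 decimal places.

At z = 7.92 mm: the r=8.5 cylinder gives a regular 24-gon of circumradius 8.5 (constant along its height) (area = (24/2)·8.500²·sin(360°/24) = 224.40 mm²); the r=9.5 cylinder at (6.5, -4) gives a regular 24-gon of circumradius 9.5 (constant along its height) (area = (24/2)·9.500²·sin(360°/24) = 280.30 mm²); the cube at (16, 4.5) is not intersected at this z (z outside [3, 7]); the cube at (1, -3) is not intersected at this z (z outside [9, 20]); Taking the union: the regions partially overlap — summed areas 504.70 mm² minus the doubly-counted overlap 118.71 mm² gives 385.98 mm² — area = 385.98 mm². Overall, the cross-section is a single solid region. Net area = 385.98 mm².

385.98 mm²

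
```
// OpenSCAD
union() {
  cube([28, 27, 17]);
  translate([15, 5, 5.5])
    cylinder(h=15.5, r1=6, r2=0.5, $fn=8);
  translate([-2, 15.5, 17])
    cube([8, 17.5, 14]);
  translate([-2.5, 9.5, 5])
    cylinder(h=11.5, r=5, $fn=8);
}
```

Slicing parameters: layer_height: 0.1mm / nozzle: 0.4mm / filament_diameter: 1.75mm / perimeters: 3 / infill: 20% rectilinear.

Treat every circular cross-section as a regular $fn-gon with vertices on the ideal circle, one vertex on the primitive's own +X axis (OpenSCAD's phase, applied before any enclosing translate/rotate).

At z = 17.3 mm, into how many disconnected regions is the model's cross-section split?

2

At z = 17.3 mm: the cube is not intersected at this z (z outside [0, 17]); the cone at (15, 5) contributes a regular 8-gon of circumradius 1.813 (interpolated between r1=6 and r2=0.5 at t=0.761); the cube at (-2, 15.5) (footprint 8×17.5) is included at this height; the cylinder at (-2.5, 9.5) is absent (z outside [5, 16.5]); Taking the union: the 2 present regions are separate (no shared area or edge), so areas and boundary lengths simply add and each stays a separate island — 2 connected regions. The result has 2 disconnected regions.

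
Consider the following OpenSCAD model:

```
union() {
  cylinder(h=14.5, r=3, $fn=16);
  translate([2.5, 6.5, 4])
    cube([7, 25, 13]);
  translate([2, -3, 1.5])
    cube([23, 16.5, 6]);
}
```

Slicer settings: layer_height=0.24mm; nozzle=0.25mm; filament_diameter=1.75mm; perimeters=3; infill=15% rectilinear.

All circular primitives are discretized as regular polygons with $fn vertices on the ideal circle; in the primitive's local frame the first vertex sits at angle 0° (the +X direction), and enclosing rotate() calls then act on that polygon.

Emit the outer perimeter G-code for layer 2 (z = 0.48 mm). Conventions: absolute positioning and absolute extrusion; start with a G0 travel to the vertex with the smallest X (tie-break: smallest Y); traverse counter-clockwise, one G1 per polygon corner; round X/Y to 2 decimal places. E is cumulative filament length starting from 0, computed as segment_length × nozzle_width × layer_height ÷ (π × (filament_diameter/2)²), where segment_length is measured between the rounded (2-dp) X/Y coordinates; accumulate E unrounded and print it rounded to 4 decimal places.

At z = 0.48 mm: the r=3 cylinder gives a regular 16-gon of circumradius 3 (constant along its height); the cube at (2.5, 6.5) is not intersected at this z (z outside [4, 17]); the cube at (2, -3) does not reach this height (z outside [1.5, 7.5]); Merging all regions: only the r=3 cylinder is present, so the union is just that shape — 1 connected region. The outline is a single polygon with 16 vertices. Extrusion per mm of travel: 0.25 × 0.24 / (π × 0.875²) = 0.024945. Accumulating E over each segment gives final E = 0.4671.

G0 X-3.00 Y0.00 Z0.48
G1 X-2.77 Y-1.15 E0.0293
G1 X-2.12 Y-2.12 E0.0584
G1 X-1.15 Y-2.77 E0.0875
G1 X0.00 Y-3.00 E0.1168
G1 X1.15 Y-2.77 E0.1460
G1 X2.12 Y-2.12 E0.1751
G1 X2.77 Y-1.15 E0.2043
G1 X3.00 Y0.00 E0.2335
G1 X2.77 Y1.15 E0.2628
G1 X2.12 Y2.12 E0.2919
G1 X1.15 Y2.77 E0.3210
G1 X0.00 Y3.00 E0.3503
G1 X-1.15 Y2.77 E0.3795
G1 X-2.12 Y2.12 E0.4087
G1 X-2.77 Y1.15 E0.4378
G1 X-3.00 Y0.00 E0.4671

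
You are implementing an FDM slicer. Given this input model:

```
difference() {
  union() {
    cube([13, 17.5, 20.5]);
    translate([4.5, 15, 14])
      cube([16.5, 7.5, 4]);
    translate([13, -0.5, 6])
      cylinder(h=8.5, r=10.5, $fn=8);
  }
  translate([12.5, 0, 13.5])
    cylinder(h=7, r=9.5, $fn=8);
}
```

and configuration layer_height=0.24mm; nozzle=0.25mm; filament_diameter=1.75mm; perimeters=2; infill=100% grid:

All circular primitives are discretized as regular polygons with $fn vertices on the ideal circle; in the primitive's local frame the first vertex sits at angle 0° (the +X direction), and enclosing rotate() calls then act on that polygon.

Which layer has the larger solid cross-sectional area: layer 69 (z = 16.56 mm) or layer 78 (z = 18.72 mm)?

layer 69 (z = 16.56 mm)

Layer 69 (z = 16.56): the cube is present — its section is the full 13×17.5 rectangle (area 227.50 mm²); the 16.5×7.5 cube at (4.5, 15) contributes its full rectangle (area 123.75 mm²); the cylinder at (13, -0.5) is not intersected at this z (z outside [6, 14.5]); Merging all regions: the regions partially overlap — summed areas 351.25 mm² minus the doubly-counted overlap 21.25 mm² gives 330.00 mm² — area = 330.00 mm²; the r=9.5 cylinder at (12.5, 0) gives a regular 8-gon of circumradius 9.5 (constant along its height) (area = (8/2)·9.500²·sin(360°/8) = 255.27 mm²); After the difference (first − rest): starting from the result so far (330.00 mm²), the r=9.5 cylinder at (12.5, 0) partially overlaps it — only the 68.51 mm² overlap (of its 255.27 mm²) is removed, clipping the outline — area = 261.49 mm². So its area = 261.49 mm². Layer 78 (z = 18.72): the cube is present — its section is the full 13×17.5 rectangle (area 227.50 mm²); the cube at (4.5, 15) is not intersected at this z (z outside [14, 18]); the cylinder at (13, -0.5) is absent (z outside [6, 14.5]); Taking the union: only the 13×17.5 cube is present, so the union is just that shape — area = 227.50 mm²; the r=9.5 cylinder at (12.5, 0) contributes a regular 8-gon of circumradius 9.5 (area = (8/2)·9.500²·sin(360°/8) = 255.27 mm²); After the difference (first − rest): starting from that combined region (227.50 mm²), the r=9.5 cylinder at (12.5, 0) partially overlaps it — only the 68.51 mm² overlap (of its 255.27 mm²) is removed, clipping the outline — area = 158.99 mm². So its area = 158.99 mm². Layer 69 is larger (261.49 vs 158.99 mm²).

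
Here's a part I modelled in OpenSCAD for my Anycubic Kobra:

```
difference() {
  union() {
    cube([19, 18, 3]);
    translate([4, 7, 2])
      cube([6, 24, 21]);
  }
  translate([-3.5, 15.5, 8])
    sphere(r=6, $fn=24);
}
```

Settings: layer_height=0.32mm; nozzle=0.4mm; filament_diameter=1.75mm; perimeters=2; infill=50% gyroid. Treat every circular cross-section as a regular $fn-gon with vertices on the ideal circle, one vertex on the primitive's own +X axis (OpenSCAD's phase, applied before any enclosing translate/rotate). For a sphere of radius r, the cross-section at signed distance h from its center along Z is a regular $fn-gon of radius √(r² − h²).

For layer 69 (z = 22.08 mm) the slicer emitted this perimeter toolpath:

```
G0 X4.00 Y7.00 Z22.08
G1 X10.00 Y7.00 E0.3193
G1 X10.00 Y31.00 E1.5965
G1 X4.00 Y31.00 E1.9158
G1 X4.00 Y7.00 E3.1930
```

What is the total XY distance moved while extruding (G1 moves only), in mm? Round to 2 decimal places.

Sum the Euclidean lengths of each G1 segment: total = 60.00 mm.

60.00 mm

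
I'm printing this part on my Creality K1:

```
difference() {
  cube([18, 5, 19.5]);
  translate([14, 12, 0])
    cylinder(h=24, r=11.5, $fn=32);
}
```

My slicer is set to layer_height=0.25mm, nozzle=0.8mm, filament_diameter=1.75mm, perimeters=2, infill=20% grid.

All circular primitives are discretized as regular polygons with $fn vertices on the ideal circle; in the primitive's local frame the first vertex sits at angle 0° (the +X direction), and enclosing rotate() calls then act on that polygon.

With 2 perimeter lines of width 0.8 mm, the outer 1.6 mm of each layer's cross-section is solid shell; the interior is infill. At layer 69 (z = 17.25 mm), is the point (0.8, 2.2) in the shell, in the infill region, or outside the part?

At z = 17.25 mm: the cube (footprint 18×5) is included at this height; the r=11.5 cylinder at (14, 12) gives a regular 32-gon of circumradius 11.5 (constant along its height); Taking the first minus the rest: starting from the 18×5 cube, the r=11.5 cylinder at (14, 12) partially overlaps it — only the 45.16 mm² overlap (of its 412.81 mm²) is removed, clipping the outline — 1 connected region. Overall, the cross-section is a single solid region. The nearest boundary edge runs (0.00, 0.00)→(0.00, 5.00); distance from the point to it = 0.80 mm. The point is inside the cross-section, 0.80 mm from the nearest boundary — within the 1.6 mm shell band (2 × 0.8).

shell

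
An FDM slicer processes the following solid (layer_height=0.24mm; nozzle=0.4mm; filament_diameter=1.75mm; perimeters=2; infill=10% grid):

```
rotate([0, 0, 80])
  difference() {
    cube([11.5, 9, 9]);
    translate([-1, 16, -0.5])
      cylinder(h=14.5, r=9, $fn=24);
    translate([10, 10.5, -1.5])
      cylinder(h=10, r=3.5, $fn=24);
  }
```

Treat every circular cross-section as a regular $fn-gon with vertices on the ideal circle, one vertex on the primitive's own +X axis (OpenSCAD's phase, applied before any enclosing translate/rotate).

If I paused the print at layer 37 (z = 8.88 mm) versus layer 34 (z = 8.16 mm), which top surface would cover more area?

Layer 37 (z = 8.88): the cube is present — its section is the full 11.5×9 rectangle (area 103.50 mm²); the r=9 cylinder at (-1, 16) contributes a regular 24-gon of circumradius 9 (area = (24/2)·9.000²·sin(360°/24) = 251.57 mm²); the cylinder at (10, 10.5) does not reach this height (z outside [-1.5, 8.5]); After the difference (first − rest): starting from the 11.5×9 cube (103.50 mm²), the r=9 cylinder at (-1, 16) partially overlaps it — only the 5.48 mm² overlap (of its 251.57 mm²) is removed, clipping the outline — area = 98.02 mm²; (whole slice rotated 80° about Z — lengths, areas and connectivity unchanged). So its area = 98.02 mm². Layer 34 (z = 8.16): the cube (footprint 11.5×9) is included at this height (area 103.50 mm²); the r=9 cylinder at (-1, 16) contributes a regular 24-gon of circumradius 9 (area = (24/2)·9.000²·sin(360°/24) = 251.57 mm²); the r=3.5 cylinder at (10, 10.5) contributes a regular 24-gon of circumradius 3.5 (area = (24/2)·3.500²·sin(360°/24) = 38.05 mm²); Subtracting the remaining from the first: starting from the 11.5×9 cube (103.50 mm²), the r=9 cylinder at (-1, 16) partially overlaps it — only the 5.48 mm² overlap (of its 251.57 mm²) is removed, clipping the outline; the r=3.5 cylinder at (10, 10.5) partially overlaps it — only the 7.26 mm² overlap (of its 38.05 mm²) is removed, clipping the outline — area = 90.76 mm²; (whole slice rotated 80° about Z — lengths, areas and connectivity unchanged). So its area = 90.76 mm². Layer 37 is larger (98.02 vs 90.76 mm²).

layer 37 (z = 8.88 mm)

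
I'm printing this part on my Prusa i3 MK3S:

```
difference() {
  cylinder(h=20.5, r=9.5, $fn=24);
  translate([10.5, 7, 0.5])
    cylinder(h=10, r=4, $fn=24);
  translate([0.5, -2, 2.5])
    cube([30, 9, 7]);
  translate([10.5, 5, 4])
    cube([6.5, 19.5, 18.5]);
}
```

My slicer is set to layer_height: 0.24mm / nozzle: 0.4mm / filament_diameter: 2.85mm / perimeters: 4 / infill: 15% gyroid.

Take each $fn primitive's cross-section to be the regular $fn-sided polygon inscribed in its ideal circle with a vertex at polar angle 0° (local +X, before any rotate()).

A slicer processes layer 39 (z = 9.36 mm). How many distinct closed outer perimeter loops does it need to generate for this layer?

At z = 9.36 mm: the r=9.5 cylinder contributes a regular 24-gon of circumradius 9.5; the cylinder at (10.5, 7): section is a regular 24-gon, circumradius r=4; the 30×9 cube at (0.5, -2) contributes its full rectangle; the 6.5×19.5 cube at (10.5, 5) contributes its full rectangle; Taking the first minus the rest: starting from the r=9.5 cylinder, the r=4 cylinder at (10.5, 7) partially overlaps it — only the 2.24 mm² overlap (of its 49.69 mm²) is removed, clipping the outline; the 30×9 cube at (0.5, -2) partially overlaps it — only the 71.44 mm² overlap (of its 270.00 mm²) is removed, clipping the outline; the 6.5×19.5 cube at (10.5, 5) misses the remaining region (no effect) — 1 connected region. The result has 1 disconnected region.

1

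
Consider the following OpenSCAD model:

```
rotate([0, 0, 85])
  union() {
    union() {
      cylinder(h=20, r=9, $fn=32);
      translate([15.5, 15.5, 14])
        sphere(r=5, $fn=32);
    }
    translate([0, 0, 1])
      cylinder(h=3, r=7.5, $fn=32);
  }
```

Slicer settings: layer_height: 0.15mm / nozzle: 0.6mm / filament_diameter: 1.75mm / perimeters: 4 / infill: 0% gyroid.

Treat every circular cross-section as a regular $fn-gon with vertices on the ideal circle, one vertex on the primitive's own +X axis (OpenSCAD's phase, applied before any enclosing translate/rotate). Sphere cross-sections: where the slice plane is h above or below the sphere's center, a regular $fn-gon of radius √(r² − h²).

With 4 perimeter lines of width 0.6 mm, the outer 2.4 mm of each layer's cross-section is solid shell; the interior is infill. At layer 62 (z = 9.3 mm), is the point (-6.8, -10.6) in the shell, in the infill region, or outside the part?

At z = 9.3 mm: the r=9 cylinder gives a regular 32-gon of circumradius 9 (constant along its height); the r=5 sphere at (15.5, 15.5) slices to a regular 32-gon of circumradius 1.706 (√(r²−h²) with h=4.7 from center); Taking the union: the 2 present regions are separate (no shared area or edge), so areas and boundary lengths simply add and each stays a separate island — 2 connected regions; the cylinder does not reach this height (z outside [1, 4]); Combining (union): only that combined region is present, so the union is just that shape — 2 connected regions; (rotated 85° about Z; rotation is an isometry so areas/perimeters/island counts are preserved). Overall, the cross-section has 2 separate islands. Undo the 85° rotation: the query point maps to (-11.152, 5.850) in the un-rotated model frame. The nearest boundary edge runs (-8.31, 3.44)→(-7.48, 5.00); distance from the point to it = 3.64 mm. The point is not inside any of the regions above, so it lies outside the cross-section (3.64 mm from the nearest boundary).

outside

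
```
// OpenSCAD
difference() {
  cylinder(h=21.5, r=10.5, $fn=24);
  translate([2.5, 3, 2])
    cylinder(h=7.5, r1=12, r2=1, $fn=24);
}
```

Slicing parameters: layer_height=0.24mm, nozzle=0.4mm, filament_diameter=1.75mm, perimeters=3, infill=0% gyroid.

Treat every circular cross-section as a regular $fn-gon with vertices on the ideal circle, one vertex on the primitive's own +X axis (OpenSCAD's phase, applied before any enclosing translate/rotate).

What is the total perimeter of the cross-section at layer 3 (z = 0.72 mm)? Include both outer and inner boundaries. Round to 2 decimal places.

At z = 0.72 mm: the r=10.5 cylinder contributes a regular 24-gon of circumradius 10.5 (perimeter = 2·24·10.500·sin(180°/24) = 65.79 mm); the cone at (2.5, 3) is absent (z outside [2, 9.5]); After the difference (first − rest): none of the subtracted shapes is present at this height, so the r=10.5 cylinder is unchanged — boundary = 65.79 mm. Overall, the cross-section is a single solid region. Total boundary length (outer) = 65.79 mm.

65.79 mm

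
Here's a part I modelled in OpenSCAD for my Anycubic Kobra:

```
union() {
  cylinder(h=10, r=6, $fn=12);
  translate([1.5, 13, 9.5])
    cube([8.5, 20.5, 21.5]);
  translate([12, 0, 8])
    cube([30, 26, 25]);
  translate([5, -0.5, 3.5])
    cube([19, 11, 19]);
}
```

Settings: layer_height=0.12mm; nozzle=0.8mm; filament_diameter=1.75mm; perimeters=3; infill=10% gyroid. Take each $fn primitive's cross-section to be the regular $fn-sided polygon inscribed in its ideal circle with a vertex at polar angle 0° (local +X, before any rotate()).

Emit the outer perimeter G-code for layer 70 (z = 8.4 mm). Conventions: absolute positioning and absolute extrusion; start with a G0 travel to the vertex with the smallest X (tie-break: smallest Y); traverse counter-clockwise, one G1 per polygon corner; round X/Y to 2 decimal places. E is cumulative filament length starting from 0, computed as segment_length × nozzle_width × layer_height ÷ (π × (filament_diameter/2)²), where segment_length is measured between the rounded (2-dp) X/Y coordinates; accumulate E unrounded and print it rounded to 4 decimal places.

G0 X-6.00 Y0.00 Z8.40
G1 X-5.20 Y-3.00 E0.1239
G1 X-3.00 Y-5.20 E0.2481
G1 X0.00 Y-6.00 E0.3720
G1 X3.00 Y-5.20 E0.4959
G1 X5.20 Y-3.00 E0.6201
G1 X5.87 Y-0.50 E0.7234
G1 X24.00 Y-0.50 E1.4470
G1 X24.00 Y0.00 E1.4670
G1 X42.00 Y0.00 E2.1854
G1 X42.00 Y26.00 E3.2231
G1 X12.00 Y26.00 E4.4205
G1 X12.00 Y10.50 E5.0391
G1 X5.00 Y10.50 E5.3185
G1 X5.00 Y3.20 E5.6099
G1 X3.00 Y5.20 E5.7228
G1 X0.00 Y6.00 E5.8467
G1 X-3.00 Y5.20 E5.9706
G1 X-5.20 Y3.00 E6.0948
G1 X-6.00 Y0.00 E6.2187

At z = 8.4 mm: the r=6 cylinder contributes a regular 12-gon of circumradius 6; the cube at (1.5, 13) is not intersected at this z (z outside [9.5, 31]); the cube at (12, 0) is present — its section is the full 30×26 rectangle; the 19×11 cube at (5, -0.5) contributes its full rectangle; Combining (union): the regions partially overlap (shared area 128.28 mm²), so overlapping operands fuse into one piece — 1 connected region. The outline is a single polygon with 19 vertices. Extrusion per mm of travel: 0.8 × 0.12 / (π × 0.875²) = 0.039912. Accumulating E over each segment gives final E = 6.2187.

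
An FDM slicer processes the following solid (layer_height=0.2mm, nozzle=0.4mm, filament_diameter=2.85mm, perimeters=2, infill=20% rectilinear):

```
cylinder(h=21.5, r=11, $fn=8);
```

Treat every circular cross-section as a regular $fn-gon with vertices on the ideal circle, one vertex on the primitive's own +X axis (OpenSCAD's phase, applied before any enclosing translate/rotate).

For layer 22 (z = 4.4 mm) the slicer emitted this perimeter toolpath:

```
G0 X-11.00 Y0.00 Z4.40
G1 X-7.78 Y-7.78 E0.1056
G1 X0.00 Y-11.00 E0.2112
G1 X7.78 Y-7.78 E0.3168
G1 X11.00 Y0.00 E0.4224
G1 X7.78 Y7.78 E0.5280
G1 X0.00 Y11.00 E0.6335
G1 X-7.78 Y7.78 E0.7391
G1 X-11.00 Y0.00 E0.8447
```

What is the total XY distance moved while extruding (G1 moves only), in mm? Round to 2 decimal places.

Sum the Euclidean lengths of each G1 segment: total = 67.36 mm.

67.36 mm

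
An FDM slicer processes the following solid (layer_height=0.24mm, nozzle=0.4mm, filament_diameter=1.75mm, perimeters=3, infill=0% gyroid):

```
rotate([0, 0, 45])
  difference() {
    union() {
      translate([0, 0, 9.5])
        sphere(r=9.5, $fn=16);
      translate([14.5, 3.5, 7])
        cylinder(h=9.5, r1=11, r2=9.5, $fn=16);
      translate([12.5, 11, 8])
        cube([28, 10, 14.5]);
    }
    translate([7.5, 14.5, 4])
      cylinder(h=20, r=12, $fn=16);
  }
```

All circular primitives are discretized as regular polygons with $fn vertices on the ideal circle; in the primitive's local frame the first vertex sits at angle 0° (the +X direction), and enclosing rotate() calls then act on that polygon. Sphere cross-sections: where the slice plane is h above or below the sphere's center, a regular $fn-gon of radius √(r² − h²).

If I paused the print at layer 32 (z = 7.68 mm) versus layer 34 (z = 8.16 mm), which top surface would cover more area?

layer 34 (z = 8.16 mm)

Layer 32 (z = 7.68): the r=9.5 sphere contributes a regular 16-gon of circumradius √(9.5²−1.82²) = 9.324 (area = (16/2)·9.324²·sin(360°/16) = 266.16 mm²); the cone at (14.5, 3.5) (r1=11→r2=9.5) has section circumradius 10.893 here — a regular 16-gon (area = (16/2)·10.893²·sin(360°/16) = 363.24 mm²); the cube at (12.5, 11) is not intersected at this z (z outside [8, 22.5]); Taking the union: the regions partially overlap — summed areas 629.40 mm² minus the doubly-counted overlap 45.70 mm² gives 583.70 mm² — area = 583.70 mm²; the r=12 cylinder at (7.5, 14.5) contributes a regular 16-gon of circumradius 12 (area = (16/2)·12.000²·sin(360°/16) = 440.85 mm²); After the difference (first − rest): starting from the result so far (583.70 mm²), the r=12 cylinder at (7.5, 14.5) partially overlaps it — only the 149.31 mm² overlap (of its 440.85 mm²) is removed, clipping the outline — area = 434.39 mm²; (whole slice rotated 45° about Z — lengths, areas and connectivity unchanged). So its area = 434.39 mm². Layer 34 (z = 8.16): the r=9.5 sphere slices to a regular 16-gon of circumradius 9.405 (√(r²−h²) with h=1.34 from center) (area = (16/2)·9.405²·sin(360°/16) = 270.80 mm²); the cone at (14.5, 3.5) (r1=11→r2=9.5) has section circumradius 10.817 here — a regular 16-gon (area = (16/2)·10.817²·sin(360°/16) = 358.20 mm²); the cube at (12.5, 11) (footprint 28×10) is included at this height (area 280.00 mm²); Taking the union: the regions partially overlap — summed areas 909.00 mm² minus the doubly-counted overlap 68.72 mm² gives 840.28 mm² — area = 840.28 mm²; the cylinder at (7.5, 14.5): section is a regular 16-gon, circumradius r=12 (area = (16/2)·12.000²·sin(360°/16) = 440.85 mm²); Taking the first minus the rest: starting from that combined region (840.28 mm²), the r=12 cylinder at (7.5, 14.5) partially overlaps it — only the 193.21 mm² overlap (of its 440.85 mm²) is removed, clipping the outline — area = 647.07 mm²; (rotated 45° about Z; rotation is an isometry so areas/perimeters/island counts are preserved). So its area = 647.07 mm². Layer 34 is larger (647.07 vs 434.39 mm²).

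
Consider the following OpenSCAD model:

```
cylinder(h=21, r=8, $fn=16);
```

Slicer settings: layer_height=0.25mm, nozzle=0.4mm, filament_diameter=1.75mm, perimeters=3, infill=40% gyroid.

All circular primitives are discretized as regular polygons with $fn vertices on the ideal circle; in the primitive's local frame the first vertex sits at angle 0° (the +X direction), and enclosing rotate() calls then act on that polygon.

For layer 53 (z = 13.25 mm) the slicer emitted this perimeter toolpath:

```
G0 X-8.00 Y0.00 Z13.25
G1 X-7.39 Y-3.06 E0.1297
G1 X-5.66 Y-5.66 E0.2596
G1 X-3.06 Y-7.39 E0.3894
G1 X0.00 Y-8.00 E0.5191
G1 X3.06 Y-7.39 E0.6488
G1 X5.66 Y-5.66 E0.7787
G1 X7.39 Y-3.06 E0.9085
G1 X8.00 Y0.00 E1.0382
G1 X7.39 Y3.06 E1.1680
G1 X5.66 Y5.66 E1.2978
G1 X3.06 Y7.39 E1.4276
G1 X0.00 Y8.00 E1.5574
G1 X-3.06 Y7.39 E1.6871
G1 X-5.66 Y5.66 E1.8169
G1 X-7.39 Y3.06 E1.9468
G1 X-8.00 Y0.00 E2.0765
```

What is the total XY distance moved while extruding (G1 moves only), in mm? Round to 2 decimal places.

49.95 mm

Sum the Euclidean lengths of each G1 segment: total = 49.95 mm.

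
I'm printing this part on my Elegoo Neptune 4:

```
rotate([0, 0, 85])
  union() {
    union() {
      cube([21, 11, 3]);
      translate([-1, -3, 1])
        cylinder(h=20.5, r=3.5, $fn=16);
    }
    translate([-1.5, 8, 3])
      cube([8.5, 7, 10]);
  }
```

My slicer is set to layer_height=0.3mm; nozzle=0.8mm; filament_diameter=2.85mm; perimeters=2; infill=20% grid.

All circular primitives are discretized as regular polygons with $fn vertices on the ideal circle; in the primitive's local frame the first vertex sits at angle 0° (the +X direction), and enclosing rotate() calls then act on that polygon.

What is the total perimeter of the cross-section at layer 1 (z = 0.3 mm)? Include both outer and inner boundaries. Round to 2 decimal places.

64.00 mm

At z = 0.3 mm: the 21×11 cube contributes its full rectangle (perimeter 64.00 mm); the cylinder at (-1, -3) is not intersected at this z (z outside [1, 21.5]); Taking the union: only the 21×11 cube is present, so the union is just that shape — boundary = 64.00 mm; the cube at (-1.5, 8) is absent (z outside [3, 13]); Merging all regions: only the result so far is present, so the union is just that shape — boundary = 64.00 mm; (whole slice rotated 85° about Z — lengths, areas and connectivity unchanged). Overall, the cross-section is a single solid region. Total boundary length (outer) = 64.00 mm.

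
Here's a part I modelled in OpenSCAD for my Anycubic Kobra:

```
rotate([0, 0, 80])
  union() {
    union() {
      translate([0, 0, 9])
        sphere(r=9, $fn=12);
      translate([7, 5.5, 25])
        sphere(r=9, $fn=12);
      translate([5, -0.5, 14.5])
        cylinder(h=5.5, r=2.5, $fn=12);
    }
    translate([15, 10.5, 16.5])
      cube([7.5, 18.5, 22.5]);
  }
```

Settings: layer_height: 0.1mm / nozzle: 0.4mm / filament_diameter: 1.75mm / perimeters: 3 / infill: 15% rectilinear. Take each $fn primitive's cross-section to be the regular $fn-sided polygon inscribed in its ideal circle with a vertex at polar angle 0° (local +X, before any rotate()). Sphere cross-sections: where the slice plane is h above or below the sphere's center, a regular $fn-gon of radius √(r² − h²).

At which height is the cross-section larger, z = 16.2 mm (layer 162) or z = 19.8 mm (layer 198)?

Layer 162 (z = 16.2): the r=9 sphere slices to a regular 12-gon of circumradius 5.400 (√(r²−h²) with h=7.2 from center) (area = (12/2)·5.400²·sin(360°/12) = 87.48 mm²); the r=9 sphere at (7, 5.5) slices to a regular 12-gon of circumradius 1.887 (√(r²−h²) with h=8.8 from center) (area = (12/2)·1.887²·sin(360°/12) = 10.68 mm²); the r=2.5 cylinder at (5, -0.5) gives a regular 12-gon of circumradius 2.5 (constant along its height) (area = (12/2)·2.500²·sin(360°/12) = 18.75 mm²); Taking the union: the regions partially overlap — summed areas 116.91 mm² minus the doubly-counted overlap 9.64 mm² gives 107.27 mm² — area = 107.27 mm²; the cube at (15, 10.5) is absent (z outside [16.5, 39]); Merging all regions: only the result so far is present, so the union is just that shape — area = 107.27 mm²; (rotated 80° about Z; rotation is an isometry so areas/perimeters/island counts are preserved). So its area = 107.27 mm². Layer 198 (z = 19.8): the sphere does not reach this height (|z−center|=10.800 > r=9); the r=9 sphere at (7, 5.5) contributes a regular 12-gon of circumradius √(9²−5.2²) = 7.346 (area = (12/2)·7.346²·sin(360°/12) = 161.88 mm²); the r=2.5 cylinder at (5, -0.5) gives a regular 12-gon of circumradius 2.5 (constant along its height) (area = (12/2)·2.500²·sin(360°/12) = 18.75 mm²); Merging all regions: the regions partially overlap — summed areas 180.63 mm² minus the doubly-counted overlap 12.92 mm² gives 167.71 mm² — area = 167.71 mm²; the 7.5×18.5 cube at (15, 10.5) contributes its full rectangle (area 138.75 mm²); Taking the union: the 2 present regions are separate (no shared area or edge), so areas and boundary lengths simply add and each stays a separate island — area = 306.46 mm²; (rotated 80° about Z; rotation is an isometry so areas/perimeters/island counts are preserved). So its area = 306.46 mm². Layer 198 is larger (306.46 vs 107.27 mm²).

layer 198 (z = 19.8 mm)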